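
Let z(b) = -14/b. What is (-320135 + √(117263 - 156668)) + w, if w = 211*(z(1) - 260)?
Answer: -377949 + I*√39405 ≈ -3.7795e+5 + 198.51*I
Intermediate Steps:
w = -57814 (w = 211*(-14/1 - 260) = 211*(-14*1 - 260) = 211*(-14 - 260) = 211*(-274) = -57814)
(-320135 + √(117263 - 156668)) + w = (-320135 + √(117263 - 156668)) - 57814 = (-320135 + √(-39405)) - 57814 = (-320135 + I*√39405) - 57814 = -377949 + I*√39405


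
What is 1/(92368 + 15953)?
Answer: 1/108321 ≈ 9.2318e-6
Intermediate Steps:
1/(92368 + 15953) = 1/108321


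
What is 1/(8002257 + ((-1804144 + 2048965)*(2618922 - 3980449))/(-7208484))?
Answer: 2402828/19339157316685 ≈ 1.2425e-7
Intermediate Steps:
1/(8002257 + ((-1804144 + 2048965)*(2618922 - 3980449))/(-7208484)) = 1/(8002257 + (244821*(-1361527))*(-1/7208484)) = 1/(8002257 - 333330401667*(-1/7208484)) = 1/(8002257 + 111110133889/2402828) = 1/(19339157316685/2402828) = 2402828/19339157316685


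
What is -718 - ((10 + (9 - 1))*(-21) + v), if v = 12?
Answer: -352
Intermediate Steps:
-718 - ((10 + (9 - 1))*(-21) + v) = -718 - ((10 + (9 - 1))*(-21) + 12) = -718 - ((10 + 8)*(-21) + 12) = -718 - (18*(-21) + 12) = -718 - (-378 + 12) = -718 - 1*(-366) = -718 + 366 = -352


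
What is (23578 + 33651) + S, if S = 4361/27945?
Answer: 1599268766/27945 ≈ 57229.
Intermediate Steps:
S = 4361/27945 (S = 4361*(1/27945) = 4361/27945 ≈ 0.15606)
(23578 + 33651) + S = (23578 + 33651) + 4361/27945 = 57229 + 4361/27945 = 1599268766/27945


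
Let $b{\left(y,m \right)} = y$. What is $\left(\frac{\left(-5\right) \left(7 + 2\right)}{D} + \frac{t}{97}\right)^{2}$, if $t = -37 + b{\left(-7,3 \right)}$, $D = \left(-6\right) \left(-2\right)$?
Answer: $\frac{2660161}{150544} \approx 17.67$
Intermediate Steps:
$D = 12$
$t = -44$ ($t = -37 - 7 = -44$)
$\left(\frac{\left(-5\right) \left(7 + 2\right)}{D} + \frac{t}{97}\right)^{2} = \left(\frac{\left(-5\right) \left(7 + 2\right)}{12} - \frac{44}{97}\right)^{2} = \left(\left(-5\right) 9 \cdot \frac{1}{12} - \frac{44}{97}\right)^{2} = \left(\left(-45\right) \frac{1}{12} - \frac{44}{97}\right)^{2} = \left(- \frac{15}{4} - \frac{44}{97}\right)^{2} = \left(- \frac{1631}{388}\right)^{2} = \frac{2660161}{150544}$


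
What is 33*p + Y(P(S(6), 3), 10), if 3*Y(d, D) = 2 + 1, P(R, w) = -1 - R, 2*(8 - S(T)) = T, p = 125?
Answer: 4126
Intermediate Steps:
S(T) = 8 - T/2
Y(d, D) = 1 (Y(d, D) = (2 + 1)/3 = (⅓)*3 = 1)
33*p + Y(P(S(6), 3), 10) = 33*125 + 1 = 4125 + 1 = 4126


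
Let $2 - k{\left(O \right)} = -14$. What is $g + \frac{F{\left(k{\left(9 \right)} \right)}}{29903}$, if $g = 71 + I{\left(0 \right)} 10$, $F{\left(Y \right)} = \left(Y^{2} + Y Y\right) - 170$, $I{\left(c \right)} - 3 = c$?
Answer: $\frac{3020545}{29903} \approx 101.01$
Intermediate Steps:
$I{\left(c \right)} = 3 + c$
$k{\left(O \right)} = 16$ ($k{\left(O \right)} = 2 - -14 = 2 + 14 = 16$)
$F{\left(Y \right)} = -170 + 2 Y^{2}$ ($F{\left(Y \right)} = \left(Y^{2} + Y^{2}\right) - 170 = 2 Y^{2} - 170 = -170 + 2 Y^{2}$)
$g = 101$ ($g = 71 + \left(3 + 0\right) 10 = 71 + 3 \cdot 10 = 71 + 30 = 101$)
$g + \frac{F{\left(k{\left(9 \right)} \right)}}{29903} = 101 + \frac{-170 + 2 \cdot 16^{2}}{29903} = 101 + \left(-170 + 2 \cdot 256\right) \frac{1}{29903} = 101 + \left(-170 + 512\right) \frac{1}{29903} = 101 + 342 \cdot \frac{1}{29903} = 101 + \frac{342}{29903} = \frac{3020545}{29903}$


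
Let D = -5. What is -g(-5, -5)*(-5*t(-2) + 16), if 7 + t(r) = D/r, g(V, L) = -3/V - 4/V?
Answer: -539/10 ≈ -53.900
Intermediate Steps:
g(V, L) = -7/V
t(r) = -7 - 5/r
-g(-5, -5)*(-5*t(-2) + 16) = -(-7/(-5))*(-5*(-7 - 5/(-2)) + 16) = -(-7*(-⅕))*(-5*(-7 - 5*(-½)) + 16) = -7*(-5*(-7 + 5/2) + 16)/5 = -7*(-5*(-9/2) + 16)/5 = -7*(45/2 + 16)/5 = -7*77/(5*2) = -1*539/10 = -539/10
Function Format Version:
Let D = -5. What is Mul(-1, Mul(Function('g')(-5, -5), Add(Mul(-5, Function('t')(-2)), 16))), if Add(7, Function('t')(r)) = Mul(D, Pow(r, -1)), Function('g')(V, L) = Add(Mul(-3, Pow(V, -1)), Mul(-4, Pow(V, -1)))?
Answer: Rational(-539, 10) ≈ -53.900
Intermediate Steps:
Function('g')(V, L) = Mul(-7, Pow(V, -1))
Function('t')(r) = Add(-7, Mul(-5, Pow(r, -1)))
Mul(-1, Mul(Function('g')(-5, -5), Add(Mul(-5, Function('t')(-2)), 16))) = Mul(-1, Mul(Mul(-7, Pow(-5, -1)), Add(Mul(-5, Add(-7, Mul(-5, Pow(-2, -1)))), 16))) = Mul(-1, Mul(Mul(-7, Rational(-1, 5)), Add(Mul(-5, Add(-7, Mul(-5, Rational(-1, 2)))), 16))) = Mul(-1, Mul(Rational(7, 5), Add(Mul(-5, Add(-7, Rational(5, 2))), 16))) = Mul(-1, Mul(Rational(7, 5), Add(Mul(-5, Rational(-9, 2)), 16))) = Mul(-1, Mul(Rational(7, 5), Add(Rational(45, 2), 16))) = Mul(-1, Mul(Rational(7, 5), Rational(77, 2))) = Mul(-1, Rational(539, 10)) = Rational(-539, 10)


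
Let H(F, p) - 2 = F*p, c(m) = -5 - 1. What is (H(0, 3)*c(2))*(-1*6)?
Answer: 72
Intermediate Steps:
c(m) = -6
H(F, p) = 2 + F*p
(H(0, 3)*c(2))*(-1*6) = ((2 + 0*3)*(-6))*(-1*6) = ((2 + 0)*(-6))*(-6) = (2*(-6))*(-6) = -12*(-6) = 72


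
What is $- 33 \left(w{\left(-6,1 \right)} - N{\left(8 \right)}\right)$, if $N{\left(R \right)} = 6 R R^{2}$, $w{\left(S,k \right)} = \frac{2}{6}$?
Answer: $101365$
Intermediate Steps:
$w{\left(S,k \right)} = \frac{1}{3}$ ($w{\left(S,k \right)} = 2 \cdot \frac{1}{6} = \frac{1}{3}$)
$N{\left(R \right)} = 6 R^{3}$
$- 33 \left(w{\left(-6,1 \right)} - N{\left(8 \right)}\right) = - 33 \left(\frac{1}{3} - 6 \cdot 8^{3}\right) = - 33 \left(\frac{1}{3} - 6 \cdot 512\right) = - 33 \left(\frac{1}{3} - 3072\right) = \left(-33\right) \left(- \frac{9215}{3}\right) = 101365$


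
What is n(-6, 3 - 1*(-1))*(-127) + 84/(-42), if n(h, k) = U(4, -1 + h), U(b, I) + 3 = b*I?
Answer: 3935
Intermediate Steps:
U(b, I) = -3 + I*b (U(b, I) = -3 + b*I = -3 + I*b)
n(h, k) = -7 + 4*h (n(h, k) = -3 + (-1 + h)*4 = -3 + (-4 + 4*h) = -7 + 4*h)
n(-6, 3 - 1*(-1))*(-127) + 84/(-42) = (-7 + 4*(-6))*(-127) + 84/(-42) = (-7 - 24)*(-127) + 84*(-1/42) = -31*(-127) - 2 = 3937 - 2 = 3935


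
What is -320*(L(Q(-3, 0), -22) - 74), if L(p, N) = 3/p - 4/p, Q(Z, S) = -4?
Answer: 23600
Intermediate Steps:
L(p, N) = -1/p
-320*(L(Q(-3, 0), -22) - 74) = -320*(-1/(-4) - 74) = -320*(-1*(-1/4) - 74) = -320*(1/4 - 74) = -320*(-295/4) = 23600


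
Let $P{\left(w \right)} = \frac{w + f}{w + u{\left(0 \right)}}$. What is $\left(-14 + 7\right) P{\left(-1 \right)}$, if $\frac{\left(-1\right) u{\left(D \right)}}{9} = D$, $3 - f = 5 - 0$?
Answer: $-21$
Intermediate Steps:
$f = -2$ ($f = 3 - \left(5 - 0\right) = 3 - \left(5 + 0\right) = 3 - 5 = -2$)
$u{\left(D \right)} = - 9 D$
$P{\left(w \right)} = \frac{-2 + w}{w}$ ($P{\left(w \right)} = \frac{w - 2}{w - 0} = \frac{-2 + w}{w + 0} = \frac{-2 + w}{w}$)
$\left(-14 + 7\right) P{\left(-1 \right)} = \left(-14 + 7\right) \frac{-2 - 1}{-1} = - 7 \left(\left(-1\right) \left(-3\right)\right) = \left(-7\right) 3 = -21$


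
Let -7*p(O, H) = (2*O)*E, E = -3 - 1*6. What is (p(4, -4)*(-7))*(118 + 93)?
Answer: -15192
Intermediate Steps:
E = -9 (E = -3 - 6 = -9)
p(O, H) = 18*O/7 (p(O, H) = -2*O*(-9)/7 = -(-18)*O/7 = 18*O/7)
(p(4, -4)*(-7))*(118 + 93) = (((18/7)*4)*(-7))*(118 + 93) = ((72/7)*(-7))*211 = -72*211 = -15192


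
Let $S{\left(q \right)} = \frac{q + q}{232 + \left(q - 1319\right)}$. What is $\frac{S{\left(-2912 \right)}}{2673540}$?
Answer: $\frac{1456}{2672871615} \approx 5.4473 \cdot 10^{-7}$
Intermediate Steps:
$S{\left(q \right)} = \frac{2 q}{-1087 + q}$ ($S{\left(q \right)} = \frac{2 q}{232 + \left(-1319 + q\right)} = \frac{2 q}{-1087 + q}$)
$\frac{S{\left(-2912 \right)}}{2673540} = \frac{2 \left(-2912\right) \frac{1}{-1087 - 2912}}{2673540} = 2 \left(-2912\right) \frac{1}{-3999} \cdot \frac{1}{2673540} = 2 \left(-2912\right) \left(- \frac{1}{3999}\right) \frac{1}{2673540} = \frac{5824}{3999} \cdot \frac{1}{2673540} = \frac{1456}{2672871615}$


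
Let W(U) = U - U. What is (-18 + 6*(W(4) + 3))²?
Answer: 0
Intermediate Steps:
W(U) = 0
(-18 + 6*(W(4) + 3))² = (-18 + 6*(0 + 3))² = (-18 + 6*3)² = (-18 + 18)² = 0² = 0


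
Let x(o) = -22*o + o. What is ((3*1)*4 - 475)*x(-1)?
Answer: -9723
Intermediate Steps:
x(o) = -21*o
((3*1)*4 - 475)*x(-1) = ((3*1)*4 - 475)*(-21*(-1)) = (3*4 - 475)*21 = (12 - 475)*21 = -463*21 = -9723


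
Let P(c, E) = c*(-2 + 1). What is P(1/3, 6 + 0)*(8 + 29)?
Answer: -37/3 ≈ -12.333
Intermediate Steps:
P(c, E) = -c (P(c, E) = c*(-1) = -c)
P(1/3, 6 + 0)*(8 + 29) = (-1/3)*(8 + 29) = -1*1/3*37 = -1/3*37 = -37/3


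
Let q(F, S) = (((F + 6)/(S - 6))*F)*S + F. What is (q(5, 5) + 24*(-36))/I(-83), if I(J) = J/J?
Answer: -1134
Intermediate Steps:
I(J) = 1
q(F, S) = F + F*S*(6 + F)/(-6 + S) (q(F, S) = (((6 + F)/(-6 + S))*F)*S + F = (F*(6 + F)/(-6 + S))*S + F = F*S*(6 + F)/(-6 + S) + F = F + F*S*(6 + F)/(-6 + S))
(q(5, 5) + 24*(-36))/I(-83) = (5*(-6 + 7*5 + 5*5)/(-6 + 5) + 24*(-36))/1 = (5*(-6 + 35 + 25)/(-1) - 864)*1 = (5*(-1)*54 - 864)*1 = (-270 - 864)*1 = -1134*1 = -1134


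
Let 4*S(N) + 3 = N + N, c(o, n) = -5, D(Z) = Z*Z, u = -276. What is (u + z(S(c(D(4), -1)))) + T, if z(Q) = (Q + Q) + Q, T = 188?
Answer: -391/4 ≈ -97.750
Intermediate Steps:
D(Z) = Z²
S(N) = -¾ + N/2 (S(N) = -¾ + (N + N)/4 = -¾ + (2*N)/4 = -¾ + N/2)
z(Q) = 3*Q (z(Q) = 2*Q + Q = 3*Q)
(u + z(S(c(D(4), -1)))) + T = (-276 + 3*(-¾ + (½)*(-5))) + 188 = (-276 + 3*(-¾ - 5/2)) + 188 = (-276 + 3*(-13/4)) + 188 = (-276 - 39/4) + 188 = -1143/4 + 188 = -391/4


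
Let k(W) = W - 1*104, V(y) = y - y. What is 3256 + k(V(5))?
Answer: 3152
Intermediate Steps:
V(y) = 0
k(W) = -104 + W (k(W) = W - 104 = -104 + W)
3256 + k(V(5)) = 3256 + (-104 + 0) = 3256 - 104 = 3152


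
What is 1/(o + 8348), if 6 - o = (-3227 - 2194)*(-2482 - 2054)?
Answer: -1/24581302 ≈ -4.0681e-8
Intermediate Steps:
o = -24589650 (o = 6 - (-3227 - 2194)*(-2482 - 2054) = 6 - (-5421)*(-4536) = 6 - 1*24589656 = 6 - 24589656 = -24589650)
1/(o + 8348) = 1/(-24589650 + 8348) = 1/(-24581302) = -1/24581302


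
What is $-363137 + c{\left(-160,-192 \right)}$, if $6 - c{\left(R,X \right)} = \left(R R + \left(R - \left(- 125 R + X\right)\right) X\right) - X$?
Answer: $-4222779$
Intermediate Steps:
$c{\left(R,X \right)} = 6 + X - R^{2} - X \left(- X + 126 R\right)$ ($c{\left(R,X \right)} = 6 - \left(\left(R R + \left(R - \left(- 125 R + X\right)\right) X\right) - X\right) = 6 - \left(\left(R^{2} + \left(R - \left(X - 125 R\right)\right) X\right) - X\right) = 6 - \left(\left(R^{2} + \left(R + \left(- X + 125 R\right)\right) X\right) - X\right) = 6 - \left(\left(R^{2} + \left(- X + 126 R\right) X\right) - X\right) = 6 - \left(\left(R^{2} + X \left(- X + 126 R\right)\right) - X\right) = 6 - \left(R^{2} - X + X \left(- X + 126 R\right)\right) = 6 + X - R^{2} - X \left(- X + 126 R\right)$)
$-363137 + c{\left(-160,-192 \right)} = -363137 - \left(25786 - 36864 + 3870720\right) = -363137 - 3859642 = -4222779$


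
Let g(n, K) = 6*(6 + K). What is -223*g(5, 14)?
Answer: -26760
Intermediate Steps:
g(n, K) = 36 + 6*K
-223*g(5, 14) = -223*(36 + 6*14) = -223*(36 + 84) = -223*120 = -26760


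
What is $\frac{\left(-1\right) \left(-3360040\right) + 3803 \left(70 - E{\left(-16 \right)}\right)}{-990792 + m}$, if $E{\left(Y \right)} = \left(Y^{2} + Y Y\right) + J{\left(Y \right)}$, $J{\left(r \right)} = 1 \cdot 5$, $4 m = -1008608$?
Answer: $- \frac{1660099}{1242944} \approx -1.3356$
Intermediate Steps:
$m = -252152$ ($m = \frac{1}{4} \left(-1008608\right) = -252152$)
$J{\left(r \right)} = 5$
$E{\left(Y \right)} = 5 + 2 Y^{2}$ ($E{\left(Y \right)} = \left(Y^{2} + Y Y\right) + 5 = \left(Y^{2} + Y^{2}\right) + 5 = 2 Y^{2} + 5 = 5 + 2 Y^{2}$)
$\frac{\left(-1\right) \left(-3360040\right) + 3803 \left(70 - E{\left(-16 \right)}\right)}{-990792 + m} = \frac{\left(-1\right) \left(-3360040\right) + 3803 \left(70 - \left(5 + 2 \left(-16\right)^{2}\right)\right)}{-990792 - 252152} = \frac{3360040 + 3803 \left(70 - \left(5 + 2 \cdot 256\right)\right)}{-1242944} = \left(3360040 + 3803 \left(70 - \left(5 + 512\right)\right)\right) \left(- \frac{1}{1242944}\right) = \left(3360040 + 3803 \left(70 - 517\right)\right) \left(- \frac{1}{1242944}\right) = \left(3360040 + 3803 \left(-447\right)\right) \left(- \frac{1}{1242944}\right) = \left(3360040 - 1699941\right) \left(- \frac{1}{1242944}\right) = 1660099 \left(- \frac{1}{1242944}\right) = - \frac{1660099}{1242944}$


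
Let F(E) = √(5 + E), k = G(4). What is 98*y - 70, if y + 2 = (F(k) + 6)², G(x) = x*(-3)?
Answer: 2576 + 1176*I*√7 ≈ 2576.0 + 3111.4*I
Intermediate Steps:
G(x) = -3*x
k = -12 (k = -3*4 = -12)
y = -2 + (6 + I*√7)² (y = -2 + (√(5 - 12) + 6)² = -2 + (√(-7) + 6)² = -2 + (I*√7 + 6)² = -2 + (6 + I*√7)² ≈ 27.0 + 31.749*I)
98*y - 70 = 98*(27 + 12*I*√7) - 70 = (2646 + 1176*I*√7) - 70 = 2576 + 1176*I*√7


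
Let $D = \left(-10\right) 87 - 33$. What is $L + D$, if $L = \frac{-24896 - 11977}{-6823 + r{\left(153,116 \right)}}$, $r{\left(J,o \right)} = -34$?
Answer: $- \frac{6154998}{6857} \approx -897.62$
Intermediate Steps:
$D = -903$ ($D = -870 - 33 = -903$)
$L = \frac{36873}{6857}$ ($L = \frac{-24896 - 11977}{-6823 - 34} = - \frac{36873}{-6857} = \left(-36873\right) \left(- \frac{1}{6857}\right) = \frac{36873}{6857} \approx 5.3774$)
$L + D = \frac{36873}{6857} - 903 = - \frac{6154998}{6857}$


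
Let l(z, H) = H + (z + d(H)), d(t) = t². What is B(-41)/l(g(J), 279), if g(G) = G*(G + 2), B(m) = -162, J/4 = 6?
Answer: -27/13124 ≈ -0.0020573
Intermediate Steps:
J = 24 (J = 4*6 = 24)
g(G) = G*(2 + G)
l(z, H) = H + z + H² (l(z, H) = H + (z + H²) = H + z + H²)
B(-41)/l(g(J), 279) = -162/(279 + 24*(2 + 24) + 279²) = -162/(279 + 24*26 + 77841) = -162/(279 + 624 + 77841) = -162/78744 = -162*1/78744 = -27/13124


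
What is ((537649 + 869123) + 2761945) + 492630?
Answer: 4661347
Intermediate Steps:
((537649 + 869123) + 2761945) + 492630 = (1406772 + 2761945) + 492630 = 4168717 + 492630 = 4661347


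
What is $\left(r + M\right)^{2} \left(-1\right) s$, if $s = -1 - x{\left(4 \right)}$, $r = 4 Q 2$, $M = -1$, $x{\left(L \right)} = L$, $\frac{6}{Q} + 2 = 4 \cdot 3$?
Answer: $\frac{361}{5} \approx 72.2$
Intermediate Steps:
$Q = \frac{3}{5}$ ($Q = \frac{6}{-2 + 4 \cdot 3} = \frac{6}{-2 + 12} = \frac{6}{10} = 6 \cdot \frac{1}{10} = \frac{3}{5} \approx 0.6$)
$r = \frac{24}{5}$ ($r = 4 \cdot \frac{3}{5} \cdot 2 = \frac{12}{5} \cdot 2 = \frac{24}{5} \approx 4.8$)
$s = -5$ ($s = -1 - 4 = -5$)
$\left(r + M\right)^{2} \left(-1\right) s = \left(\frac{24}{5} - 1\right)^{2} \left(-1\right) \left(-5\right) = \left(\frac{19}{5}\right)^{2} \left(-1\right) \left(-5\right) = \frac{361}{25} \left(-1\right) \left(-5\right) = \left(- \frac{361}{25}\right) \left(-5\right) = \frac{361}{5}$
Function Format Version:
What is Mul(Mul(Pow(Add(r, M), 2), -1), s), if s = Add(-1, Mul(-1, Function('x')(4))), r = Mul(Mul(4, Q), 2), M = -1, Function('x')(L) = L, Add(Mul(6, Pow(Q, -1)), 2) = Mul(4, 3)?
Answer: Rational(361, 5) ≈ 72.200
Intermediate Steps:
Q = Rational(3, 5) (Q = Mul(6, Pow(Add(-2, Mul(4, 3)), -1)) = Mul(6, Pow(Add(-2, 12), -1)) = Mul(6, Pow(10, -1)) = Mul(6, Rational(1, 10)) = Rational(3, 5) ≈ 0.60000)
r = Rational(24, 5) (r = Mul(Mul(4, Rational(3, 5)), 2) = Mul(Rational(12, 5), 2) = Rational(24, 5) ≈ 4.8000)
s = -5 (s = Add(-1, Mul(-1, 4)) = Add(-1, -4) = -5)
Mul(Mul(Pow(Add(r, M), 2), -1), s) = Mul(Mul(Pow(Add(Rational(24, 5), -1), 2), -1), -5) = Mul(Mul(Pow(Rational(19, 5), 2), -1), -5) = Mul(Mul(Rational(361, 25), -1), -5) = Mul(Rational(-361, 25), -5) = Rational(361, 5)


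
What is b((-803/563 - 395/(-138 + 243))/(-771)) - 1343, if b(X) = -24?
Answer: -1367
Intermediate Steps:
b((-803/563 - 395/(-138 + 243))/(-771)) - 1343 = -24 - 1343 = -1367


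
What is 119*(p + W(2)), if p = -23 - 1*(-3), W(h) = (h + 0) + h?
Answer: -1904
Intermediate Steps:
W(h) = 2*h (W(h) = h + h = 2*h)
p = -20 (p = -23 + 3 = -20)
119*(p + W(2)) = 119*(-20 + 2*2) = 119*(-20 + 4) = 119*(-16) = -1904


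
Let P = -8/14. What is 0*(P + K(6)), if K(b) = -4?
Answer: 0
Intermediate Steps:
P = -4/7 (P = -8*1/14 = -4/7 ≈ -0.57143)
0*(P + K(6)) = 0*(-4/7 - 4) = 0*(-32/7) = 0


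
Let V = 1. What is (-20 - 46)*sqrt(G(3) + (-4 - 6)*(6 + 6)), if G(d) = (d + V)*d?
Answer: -396*I*sqrt(3) ≈ -685.89*I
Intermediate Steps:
G(d) = d*(1 + d) (G(d) = (d + 1)*d = (1 + d)*d = d*(1 + d))
(-20 - 46)*sqrt(G(3) + (-4 - 6)*(6 + 6)) = (-20 - 46)*sqrt(3*(1 + 3) + (-4 - 6)*(6 + 6)) = -66*sqrt(3*4 - 10*12) = -66*sqrt(12 - 120) = -396*I*sqrt(3)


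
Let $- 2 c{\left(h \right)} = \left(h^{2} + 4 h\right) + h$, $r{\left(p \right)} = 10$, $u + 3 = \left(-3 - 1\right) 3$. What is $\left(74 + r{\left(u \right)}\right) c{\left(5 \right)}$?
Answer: $-2100$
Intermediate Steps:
$u = -15$ ($u = -3 + \left(-3 - 1\right) 3 = -3 - 12 = -15$)
$c{\left(h \right)} = - \frac{5 h}{2} - \frac{h^{2}}{2}$ ($c{\left(h \right)} = - \frac{\left(h^{2} + 4 h\right) + h}{2} = - \frac{h^{2} + 5 h}{2} = - \frac{5 h}{2} - \frac{h^{2}}{2}$)
$\left(74 + r{\left(u \right)}\right) c{\left(5 \right)} = \left(74 + 10\right) \left(\left(- \frac{1}{2}\right) 5 \left(5 + 5\right)\right) = 84 \left(\left(- \frac{1}{2}\right) 5 \cdot 10\right) = 84 \left(-25\right) = -2100$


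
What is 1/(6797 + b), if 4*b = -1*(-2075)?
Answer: 4/29263 ≈ 0.00013669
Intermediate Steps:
b = 2075/4 (b = (-1*(-2075))/4 = (¼)*2075 = 2075/4 ≈ 518.75)
1/(6797 + b) = 1/(6797 + 2075/4) = 1/(29263/4) = 4/29263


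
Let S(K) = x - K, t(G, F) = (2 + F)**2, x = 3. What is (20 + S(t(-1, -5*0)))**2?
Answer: 361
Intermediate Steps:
S(K) = 3 - K
(20 + S(t(-1, -5*0)))**2 = (20 + (3 - (2 - 5*0)**2))**2 = (20 + (3 - (2 + 0)**2))**2 = (20 + (3 - 1*2**2))**2 = (20 + (3 - 1*4))**2 = (20 + (3 - 4))**2 = (20 - 1)**2 = 19**2 = 361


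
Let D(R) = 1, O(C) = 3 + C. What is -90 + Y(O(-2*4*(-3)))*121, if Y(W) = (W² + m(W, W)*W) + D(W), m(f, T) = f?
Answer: 176449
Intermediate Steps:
Y(W) = 1 + 2*W² (Y(W) = (W² + W*W) + 1 = (W² + W²) + 1 = 2*W² + 1 = 1 + 2*W²)
-90 + Y(O(-2*4*(-3)))*121 = -90 + (1 + 2*(3 - 2*4*(-3))²)*121 = -90 + (1 + 2*(3 - 8*(-3))²)*121 = -90 + (1 + 2*(3 + 24)²)*121 = -90 + (1 + 2*27²)*121 = -90 + (1 + 2*729)*121 = -90 + (1 + 1458)*121 = -90 + 1459*121 = -90 + 176539 = 176449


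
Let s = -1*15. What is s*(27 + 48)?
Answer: -1125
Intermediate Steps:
s = -15
s*(27 + 48) = -15*(27 + 48) = -15*75 = -1125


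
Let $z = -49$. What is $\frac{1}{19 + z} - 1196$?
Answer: $- \frac{35881}{30} \approx -1196.0$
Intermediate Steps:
$\frac{1}{19 + z} - 1196 = \frac{1}{19 - 49} - 1196 = \frac{1}{-30} - 1196 = - \frac{1}{30} - 1196 = - \frac{35881}{30}$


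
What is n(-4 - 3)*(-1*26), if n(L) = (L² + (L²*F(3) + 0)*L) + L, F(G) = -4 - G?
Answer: -63518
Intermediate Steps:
n(L) = L + L² - 7*L³ (n(L) = (L² + (L²*(-4 - 1*3) + 0)*L) + L = (L² + (L²*(-4 - 3) + 0)*L) + L = (L² + (L²*(-7) + 0)*L) + L = (L² + (-7*L² + 0)*L) + L = (L² + (-7*L²)*L) + L = (L² - 7*L³) + L = L + L² - 7*L³)
n(-4 - 3)*(-1*26) = ((-4 - 3)*(1 + (-4 - 3) - 7*(-4 - 3)²))*(-1*26) = -7*(1 - 7 - 7*(-7)²)*(-26) = -7*(1 - 7 - 7*49)*(-26) = -7*(1 - 7 - 343)*(-26) = -7*(-349)*(-26) = 2443*(-26) = -63518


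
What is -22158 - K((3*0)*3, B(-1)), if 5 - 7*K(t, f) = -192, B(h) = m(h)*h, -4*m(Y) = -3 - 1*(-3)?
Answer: -155303/7 ≈ -22186.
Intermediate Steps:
m(Y) = 0 (m(Y) = -(-3 - 1*(-3))/4 = -(-3 + 3)/4 = -¼*0 = 0)
B(h) = 0 (B(h) = 0*h = 0)
K(t, f) = 197/7 (K(t, f) = 5/7 - ⅐*(-192) = 5/7 + 192/7 = 197/7)
-22158 - K((3*0)*3, B(-1)) = -22158 - 1*197/7 = -22158 - 197/7 = -155303/7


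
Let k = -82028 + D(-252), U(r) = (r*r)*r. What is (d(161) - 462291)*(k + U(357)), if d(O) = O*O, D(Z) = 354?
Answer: -19818886403030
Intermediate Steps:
U(r) = r³ (U(r) = r²*r = r³)
k = -81674 (k = -82028 + 354 = -81674)
d(O) = O²
(d(161) - 462291)*(k + U(357)) = (161² - 462291)*(-81674 + 357³) = (25921 - 462291)*(-81674 + 45499293) = -436370*45417619 = -19818886403030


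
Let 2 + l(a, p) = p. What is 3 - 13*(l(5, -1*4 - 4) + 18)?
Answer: -101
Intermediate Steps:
l(a, p) = -2 + p
3 - 13*(l(5, -1*4 - 4) + 18) = 3 - 13*((-2 + (-1*4 - 4)) + 18) = 3 - 13*((-2 + (-4 - 4)) + 18) = 3 - 13*((-2 - 8) + 18) = 3 - 13*(-10 + 18) = 3 - 13*8 = 3 - 104 = -101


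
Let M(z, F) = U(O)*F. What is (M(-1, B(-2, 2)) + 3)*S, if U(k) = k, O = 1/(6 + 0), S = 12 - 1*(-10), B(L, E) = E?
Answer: 220/3 ≈ 73.333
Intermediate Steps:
S = 22 (S = 12 + 10 = 22)
O = ⅙ (O = 1/6 = ⅙ ≈ 0.16667)
M(z, F) = F/6
(M(-1, B(-2, 2)) + 3)*S = ((⅙)*2 + 3)*22 = (⅓ + 3)*22 = (10/3)*22 = 220/3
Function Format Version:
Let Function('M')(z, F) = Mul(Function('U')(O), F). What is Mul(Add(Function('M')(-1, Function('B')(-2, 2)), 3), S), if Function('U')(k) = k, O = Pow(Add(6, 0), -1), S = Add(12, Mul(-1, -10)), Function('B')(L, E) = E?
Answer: Rational(220, 3) ≈ 73.333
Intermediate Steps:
S = 22 (S = Add(12, 10) = 22)
O = Rational(1, 6) (O = Pow(6, -1) = Rational(1, 6) ≈ 0.16667)
Function('M')(z, F) = Mul(Rational(1, 6), F)
Mul(Add(Function('M')(-1, Function('B')(-2, 2)), 3), S) = Mul(Add(Mul(Rational(1, 6), 2), 3), 22) = Mul(Add(Rational(1, 3), 3), 22) = Mul(Rational(10, 3), 22) = Rational(220, 3)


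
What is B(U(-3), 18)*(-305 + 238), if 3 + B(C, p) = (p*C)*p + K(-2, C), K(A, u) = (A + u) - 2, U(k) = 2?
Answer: -43081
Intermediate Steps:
K(A, u) = -2 + A + u
B(C, p) = -7 + C + C*p² (B(C, p) = -3 + ((p*C)*p + (-2 - 2 + C)) = -3 + ((C*p)*p + (-4 + C)) = -3 + (C*p² + (-4 + C)) = -3 + (-4 + C + C*p²) = -7 + C + C*p²)
B(U(-3), 18)*(-305 + 238) = (-7 + 2 + 2*18²)*(-305 + 238) = (-7 + 2 + 2*324)*(-67) = (-7 + 2 + 648)*(-67) = 643*(-67) = -43081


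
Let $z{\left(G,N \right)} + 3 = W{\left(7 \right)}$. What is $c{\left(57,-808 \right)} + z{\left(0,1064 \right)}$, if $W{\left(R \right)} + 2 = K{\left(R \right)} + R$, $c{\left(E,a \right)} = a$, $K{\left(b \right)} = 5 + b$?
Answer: $-794$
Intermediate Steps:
$W{\left(R \right)} = 3 + 2 R$ ($W{\left(R \right)} = -2 + \left(\left(5 + R\right) + R\right) = -2 + \left(5 + 2 R\right) = 3 + 2 R$)
$z{\left(G,N \right)} = 14$ ($z{\left(G,N \right)} = -3 + \left(3 + 2 \cdot 7\right) = -3 + \left(3 + 14\right) = -3 + 17 = 14$)
$c{\left(57,-808 \right)} + z{\left(0,1064 \right)} = -808 + 14 = -794$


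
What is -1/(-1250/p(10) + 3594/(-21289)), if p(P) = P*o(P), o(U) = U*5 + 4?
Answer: 1149606/2855201 ≈ 0.40264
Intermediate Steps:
o(U) = 4 + 5*U (o(U) = 5*U + 4 = 4 + 5*U)
p(P) = P*(4 + 5*P)
-1/(-1250/p(10) + 3594/(-21289)) = -1/(-1250*1/(10*(4 + 5*10)) + 3594/(-21289)) = -1/(-1250*1/(10*(4 + 50)) + 3594*(-1/21289)) = -1/(-1250/(10*54) - 3594/21289) = -1/(-1250/540 - 3594/21289) = -1/(-1250*1/540 - 3594/21289) = -1/(-125/54 - 3594/21289) = -1/(-2855201/1149606) = -1*(-1149606/2855201) = 1149606/2855201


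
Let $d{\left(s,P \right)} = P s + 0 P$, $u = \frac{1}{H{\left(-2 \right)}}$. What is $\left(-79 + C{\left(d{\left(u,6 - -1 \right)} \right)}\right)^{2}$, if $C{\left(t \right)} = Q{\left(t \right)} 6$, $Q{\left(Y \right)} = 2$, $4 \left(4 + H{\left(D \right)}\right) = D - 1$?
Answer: $4489$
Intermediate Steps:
$H{\left(D \right)} = - \frac{17}{4} + \frac{D}{4}$ ($H{\left(D \right)} = -4 + \frac{D - 1}{4} = -4 + \frac{-1 + D}{4} = -4 + \left(- \frac{1}{4} + \frac{D}{4}\right) = - \frac{17}{4} + \frac{D}{4}$)
$u = - \frac{4}{19}$ ($u = \frac{1}{- \frac{17}{4} + \frac{1}{4} \left(-2\right)} = \frac{1}{- \frac{17}{4} - \frac{1}{2}} = \frac{1}{- \frac{19}{4}} = - \frac{4}{19} \approx -0.21053$)
$d{\left(s,P \right)} = P s$ ($d{\left(s,P \right)} = P s + 0 = P s$)
$C{\left(t \right)} = 12$ ($C{\left(t \right)} = 2 \cdot 6 = 12$)
$\left(-79 + C{\left(d{\left(u,6 - -1 \right)} \right)}\right)^{2} = \left(-79 + 12\right)^{2} = \left(-67\right)^{2} = 4489$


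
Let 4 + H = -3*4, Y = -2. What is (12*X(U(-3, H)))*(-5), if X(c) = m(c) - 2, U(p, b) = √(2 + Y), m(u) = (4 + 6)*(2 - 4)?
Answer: 1320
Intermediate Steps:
m(u) = -20 (m(u) = 10*(-2) = -20)
H = -16 (H = -4 - 3*4 = -4 - 12 = -16)
U(p, b) = 0 (U(p, b) = √(2 - 2) = √0 = 0)
X(c) = -22 (X(c) = -20 - 2 = -22)
(12*X(U(-3, H)))*(-5) = (12*(-22))*(-5) = -264*(-5) = 1320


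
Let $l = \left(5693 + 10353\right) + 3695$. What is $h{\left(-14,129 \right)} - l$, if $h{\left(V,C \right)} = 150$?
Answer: $-19591$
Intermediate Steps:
$l = 19741$ ($l = 16046 + 3695 = 19741$)
$h{\left(-14,129 \right)} - l = 150 - 19741 = -19591$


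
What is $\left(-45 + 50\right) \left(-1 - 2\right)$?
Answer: $-15$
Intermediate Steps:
$\left(-45 + 50\right) \left(-1 - 2\right) = 5 \left(-1 - 2\right) = 5 \left(-3\right) = -15$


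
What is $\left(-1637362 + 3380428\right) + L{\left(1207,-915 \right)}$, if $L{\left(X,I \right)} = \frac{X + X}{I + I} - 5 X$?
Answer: $\frac{1589382158}{915} \approx 1.737 \cdot 10^{6}$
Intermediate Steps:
$L{\left(X,I \right)} = - 5 X + \frac{X}{I}$ ($L{\left(X,I \right)} = \frac{2 X}{2 I} - 5 X = 2 X \frac{1}{2 I} - 5 X = \frac{X}{I} - 5 X = - 5 X + \frac{X}{I}$)
$\left(-1637362 + 3380428\right) + L{\left(1207,-915 \right)} = \left(-1637362 + 3380428\right) + \left(\left(-5\right) 1207 + \frac{1207}{-915}\right) = 1743066 + \left(-6035 + 1207 \left(- \frac{1}{915}\right)\right) = 1743066 - \frac{5523232}{915} = \frac{1589382158}{915}$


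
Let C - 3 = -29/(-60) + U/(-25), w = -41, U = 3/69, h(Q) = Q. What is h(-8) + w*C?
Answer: -1040143/6900 ≈ -150.75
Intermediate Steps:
U = 1/23 (U = 3*(1/69) = 1/23 ≈ 0.043478)
C = 24023/6900 (C = 3 + (-29/(-60) + (1/23)/(-25)) = 3 + (-29*(-1/60) + (1/23)*(-1/25)) = 3 + (29/60 - 1/575) = 3 + 3323/6900 = 24023/6900 ≈ 3.4816)
h(-8) + w*C = -8 - 41*24023/6900 = -8 - 984943/6900 = -1040143/6900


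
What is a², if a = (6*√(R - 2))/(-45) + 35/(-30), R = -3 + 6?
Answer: 169/100 ≈ 1.6900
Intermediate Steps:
R = 3
a = -13/10 (a = (6*√(3 - 2))/(-45) + 35/(-30) = (6*√1)*(-1/45) + 35*(-1/30) = (6*1)*(-1/45) - 7/6 = 6*(-1/45) - 7/6 = -2/15 - 7/6 = -13/10 ≈ -1.3000)
a² = (-13/10)² = 169/100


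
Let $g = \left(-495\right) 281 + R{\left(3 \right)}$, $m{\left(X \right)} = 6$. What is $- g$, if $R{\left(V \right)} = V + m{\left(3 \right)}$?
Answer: $139086$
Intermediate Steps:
$R{\left(V \right)} = 6 + V$ ($R{\left(V \right)} = V + 6 = 6 + V$)
$g = -139086$ ($g = \left(-495\right) 281 + \left(6 + 3\right) = -139095 + 9 = -139086$)
$- g = \left(-1\right) \left(-139086\right) = 139086$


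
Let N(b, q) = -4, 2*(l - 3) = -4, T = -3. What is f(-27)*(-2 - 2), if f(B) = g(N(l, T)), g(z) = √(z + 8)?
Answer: -8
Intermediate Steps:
l = 1 (l = 3 + (½)*(-4) = 3 - 2 = 1)
g(z) = √(8 + z)
f(B) = 2 (f(B) = √(8 - 4) = √4 = 2)
f(-27)*(-2 - 2) = 2*(-2 - 2) = 2*(-4) = -8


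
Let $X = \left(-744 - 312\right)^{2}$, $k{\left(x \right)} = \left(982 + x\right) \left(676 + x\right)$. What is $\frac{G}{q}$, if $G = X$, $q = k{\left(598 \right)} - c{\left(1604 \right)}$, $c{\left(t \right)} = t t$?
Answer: $- \frac{46464}{23329} \approx -1.9917$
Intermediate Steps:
$c{\left(t \right)} = t^{2}$
$k{\left(x \right)} = \left(676 + x\right) \left(982 + x\right)$
$q = -559896$ ($q = \left(663832 + 598^{2} + 1658 \cdot 598\right) - 1604^{2} = \left(663832 + 357604 + 991484\right) - 2572816 = 2012920 - 2572816 = -559896$)
$X = 1115136$ ($X = \left(-1056\right)^{2} = 1115136$)
$G = 1115136$
$\frac{G}{q} = \frac{1115136}{-559896} = 1115136 \left(- \frac{1}{559896}\right) = - \frac{46464}{23329}$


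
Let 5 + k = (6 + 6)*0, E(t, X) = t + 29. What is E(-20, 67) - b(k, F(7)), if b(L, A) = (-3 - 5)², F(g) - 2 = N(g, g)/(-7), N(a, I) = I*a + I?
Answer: -55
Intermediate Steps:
N(a, I) = I + I*a
E(t, X) = 29 + t
F(g) = 2 - g*(1 + g)/7 (F(g) = 2 + (g*(1 + g))/(-7) = 2 + (g*(1 + g))*(-⅐) = 2 - g*(1 + g)/7)
k = -5 (k = -5 + (6 + 6)*0 = -5 + 12*0 = -5 + 0 = -5)
b(L, A) = 64 (b(L, A) = (-8)² = 64)
E(-20, 67) - b(k, F(7)) = (29 - 20) - 1*64 = 9 - 64 = -55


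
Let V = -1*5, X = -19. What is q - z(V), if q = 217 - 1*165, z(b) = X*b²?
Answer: 527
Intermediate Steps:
V = -5
z(b) = -19*b²
q = 52 (q = 217 - 165 = 52)
q - z(V) = 52 - (-19)*(-5)² = 52 - (-19)*25 = 52 - 1*(-475) = 52 + 475 = 527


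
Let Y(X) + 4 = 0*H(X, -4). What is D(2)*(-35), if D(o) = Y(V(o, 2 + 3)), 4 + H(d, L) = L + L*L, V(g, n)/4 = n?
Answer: 140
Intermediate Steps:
V(g, n) = 4*n
H(d, L) = -4 + L + L² (H(d, L) = -4 + (L + L*L) = -4 + (L + L²) = -4 + L + L²)
Y(X) = -4 (Y(X) = -4 + 0*(-4 - 4 + (-4)²) = -4 + 0*(-4 - 4 + 16) = -4 + 0*8 = -4 + 0 = -4)
D(o) = -4
D(2)*(-35) = -4*(-35) = 140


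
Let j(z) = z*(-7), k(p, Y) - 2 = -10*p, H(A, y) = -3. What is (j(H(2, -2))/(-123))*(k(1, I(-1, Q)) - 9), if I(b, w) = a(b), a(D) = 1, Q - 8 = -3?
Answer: 119/41 ≈ 2.9024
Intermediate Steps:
Q = 5 (Q = 8 - 3 = 5)
I(b, w) = 1
k(p, Y) = 2 - 10*p
j(z) = -7*z
(j(H(2, -2))/(-123))*(k(1, I(-1, Q)) - 9) = (-7*(-3)/(-123))*((2 - 10*1) - 9) = (21*(-1/123))*((2 - 10) - 9) = -7*(-8 - 9)/41 = -7/41*(-17) = 119/41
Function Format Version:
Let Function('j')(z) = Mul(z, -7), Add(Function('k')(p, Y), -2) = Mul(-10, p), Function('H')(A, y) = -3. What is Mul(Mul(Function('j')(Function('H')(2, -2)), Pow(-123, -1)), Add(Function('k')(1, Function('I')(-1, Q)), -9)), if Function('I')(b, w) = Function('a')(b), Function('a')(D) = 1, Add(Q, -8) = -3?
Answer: Rational(119, 41) ≈ 2.9024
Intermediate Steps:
Q = 5 (Q = Add(8, -3) = 5)
Function('I')(b, w) = 1
Function('k')(p, Y) = Add(2, Mul(-10, p))
Function('j')(z) = Mul(-7, z)
Mul(Mul(Function('j')(Function('H')(2, -2)), Pow(-123, -1)), Add(Function('k')(1, Function('I')(-1, Q)), -9)) = Mul(Mul(Mul(-7, -3), Pow(-123, -1)), Add(Add(2, Mul(-10, 1)), -9)) = Mul(Mul(21, Rational(-1, 123)), Add(Add(2, -10), -9)) = Mul(Rational(-7, 41), Add(-8, -9)) = Mul(Rational(-7, 41), -17) = Rational(119, 41)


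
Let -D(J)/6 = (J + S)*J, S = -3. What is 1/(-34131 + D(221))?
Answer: -1/323199 ≈ -3.0941e-6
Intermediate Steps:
D(J) = -6*J*(-3 + J) (D(J) = -6*(J - 3)*J = -6*(-3 + J)*J = -6*J*(-3 + J))
1/(-34131 + D(221)) = 1/(-34131 + 6*221*(3 - 1*221)) = 1/(-34131 + 6*221*(3 - 221)) = 1/(-34131 + 6*221*(-218)) = 1/(-34131 - 289068) = 1/(-323199) = -1/323199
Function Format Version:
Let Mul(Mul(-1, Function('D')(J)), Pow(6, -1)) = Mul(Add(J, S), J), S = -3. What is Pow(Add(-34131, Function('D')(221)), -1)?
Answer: Rational(-1, 323199) ≈ -3.0941e-6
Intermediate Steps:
Function('D')(J) = Mul(-6, J, Add(-3, J)) (Function('D')(J) = Mul(-6, Mul(Add(J, -3), J)) = Mul(-6, Mul(Add(-3, J), J)) = Mul(-6, Mul(J, Add(-3, J))) = Mul(-6, J, Add(-3, J)))
Pow(Add(-34131, Function('D')(221)), -1) = Pow(Add(-34131, Mul(6, 221, Add(3, Mul(-1, 221)))), -1) = Pow(Add(-34131, Mul(6, 221, Add(3, -221))), -1) = Pow(Add(-34131, Mul(6, 221, -218)), -1) = Pow(Add(-34131, -289068), -1) = Pow(-323199, -1) = Rational(-1, 323199)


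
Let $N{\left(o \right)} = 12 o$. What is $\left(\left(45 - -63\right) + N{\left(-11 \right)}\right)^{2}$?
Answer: $576$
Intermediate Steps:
$\left(\left(45 - -63\right) + N{\left(-11 \right)}\right)^{2} = \left(\left(45 - -63\right) + 12 \left(-11\right)\right)^{2} = \left(\left(45 + 63\right) - 132\right)^{2} = \left(108 - 132\right)^{2} = \left(-24\right)^{2} = 576$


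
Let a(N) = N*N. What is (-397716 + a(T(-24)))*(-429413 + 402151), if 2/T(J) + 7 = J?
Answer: 10419674672864/961 ≈ 1.0843e+10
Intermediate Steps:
T(J) = 2/(-7 + J)
a(N) = N²
(-397716 + a(T(-24)))*(-429413 + 402151) = (-397716 + (2/(-7 - 24))²)*(-429413 + 402151) = (-397716 + (2/(-31))²)*(-27262) = (-397716 + (2*(-1/31))²)*(-27262) = (-397716 + (-2/31)²)*(-27262) = (-397716 + 4/961)*(-27262) = -382205072/961*(-27262) = 10419674672864/961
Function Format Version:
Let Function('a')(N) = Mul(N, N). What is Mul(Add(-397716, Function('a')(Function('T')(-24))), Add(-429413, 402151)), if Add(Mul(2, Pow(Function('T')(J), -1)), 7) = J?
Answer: Rational(10419674672864, 961) ≈ 1.0843e+10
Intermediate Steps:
Function('T')(J) = Mul(2, Pow(Add(-7, J), -1))
Function('a')(N) = Pow(N, 2)
Mul(Add(-397716, Function('a')(Function('T')(-24))), Add(-429413, 402151)) = Mul(Add(-397716, Pow(Mul(2, Pow(Add(-7, -24), -1)), 2)), Add(-429413, 402151)) = Mul(Add(-397716, Pow(Mul(2, Pow(-31, -1)), 2)), -27262) = Mul(Add(-397716, Pow(Mul(2, Rational(-1, 31)), 2)), -27262) = Mul(Add(-397716, Pow(Rational(-2, 31), 2)), -27262) = Mul(Add(-397716, Rational(4, 961)), -27262) = Mul(Rational(-382205072, 961), -27262) = Rational(10419674672864, 961)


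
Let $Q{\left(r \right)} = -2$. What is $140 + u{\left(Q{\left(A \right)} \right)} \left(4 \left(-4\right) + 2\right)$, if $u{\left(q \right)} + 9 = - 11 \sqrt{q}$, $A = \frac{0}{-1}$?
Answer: $266 + 154 i \sqrt{2} \approx 266.0 + 217.79 i$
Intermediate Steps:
$A = 0$ ($A = 0 \left(-1\right) = 0$)
$u{\left(q \right)} = -9 - 11 \sqrt{q}$
$140 + u{\left(Q{\left(A \right)} \right)} \left(4 \left(-4\right) + 2\right) = 140 + \left(-9 - 11 \sqrt{-2}\right) \left(4 \left(-4\right) + 2\right) = 140 + \left(-9 - 11 i \sqrt{2}\right) \left(-16 + 2\right) = 140 + \left(-9 - 11 i \sqrt{2}\right) \left(-14\right) = 140 + \left(126 + 154 i \sqrt{2}\right) = 266 + 154 i \sqrt{2}$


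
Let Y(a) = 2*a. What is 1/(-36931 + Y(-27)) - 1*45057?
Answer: -1666433146/36985 ≈ -45057.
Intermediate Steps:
1/(-36931 + Y(-27)) - 1*45057 = 1/(-36931 + 2*(-27)) - 1*45057 = 1/(-36931 - 54) - 45057 = 1/(-36985) - 45057 = -1/36985 - 45057 = -1666433146/36985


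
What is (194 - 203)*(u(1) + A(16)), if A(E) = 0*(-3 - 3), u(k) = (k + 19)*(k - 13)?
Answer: 2160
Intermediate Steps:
u(k) = (-13 + k)*(19 + k) (u(k) = (19 + k)*(-13 + k) = (-13 + k)*(19 + k))
A(E) = 0 (A(E) = 0*(-6) = 0)
(194 - 203)*(u(1) + A(16)) = (194 - 203)*((-247 + 1² + 6*1) + 0) = -9*((-247 + 1 + 6) + 0) = -9*(-240 + 0) = -9*(-240) = 2160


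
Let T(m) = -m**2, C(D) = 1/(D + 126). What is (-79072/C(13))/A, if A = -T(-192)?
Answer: -343469/1152 ≈ -298.15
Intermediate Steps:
C(D) = 1/(126 + D)
A = 36864 (A = -(-1)*(-192)**2 = -(-1)*36864 = -1*(-36864) = 36864)
(-79072/C(13))/A = -79072/(1/(126 + 13))/36864 = -79072/(1/139)*(1/36864) = -79072/1/139*(1/36864) = -79072*139*(1/36864) = -10991008*1/36864 = -343469/1152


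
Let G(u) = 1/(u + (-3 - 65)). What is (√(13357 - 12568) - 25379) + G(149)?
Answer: -2055698/81 + √789 ≈ -25351.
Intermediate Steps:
G(u) = 1/(-68 + u) (G(u) = 1/(u - 68) = 1/(-68 + u))
(√(13357 - 12568) - 25379) + G(149) = (√(13357 - 12568) - 25379) + 1/(-68 + 149) = (√789 - 25379) + 1/81 = (-25379 + √789) + 1/81 = -2055698/81 + √789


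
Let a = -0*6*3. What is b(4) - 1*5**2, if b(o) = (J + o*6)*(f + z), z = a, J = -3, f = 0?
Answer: -25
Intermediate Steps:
a = 0 (a = -4*0*3 = 0*3 = 0)
z = 0
b(o) = 0 (b(o) = (-3 + o*6)*(0 + 0) = (-3 + 6*o)*0 = 0)
b(4) - 1*5**2 = 0 - 1*5**2 = 0 - 1*25 = 0 - 25 = -25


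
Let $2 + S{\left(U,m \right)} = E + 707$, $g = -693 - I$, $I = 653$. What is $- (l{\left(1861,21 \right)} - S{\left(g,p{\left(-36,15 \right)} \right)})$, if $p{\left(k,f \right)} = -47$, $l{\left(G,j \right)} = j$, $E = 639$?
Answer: $1323$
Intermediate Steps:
$g = -1346$ ($g = -693 - 653 = -1346$)
$S{\left(U,m \right)} = 1344$ ($S{\left(U,m \right)} = -2 + \left(639 + 707\right) = -2 + 1346 = 1344$)
$- (l{\left(1861,21 \right)} - S{\left(g,p{\left(-36,15 \right)} \right)}) = - (21 - 1344) = \left(-1\right) \left(-1323\right) = 1323$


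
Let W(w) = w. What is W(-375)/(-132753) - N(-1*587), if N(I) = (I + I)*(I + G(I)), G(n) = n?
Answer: -60990091151/44251 ≈ -1.3783e+6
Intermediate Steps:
N(I) = 4*I**2 (N(I) = (I + I)*(I + I) = (2*I)*(2*I) = 4*I**2)
W(-375)/(-132753) - N(-1*587) = -375/(-132753) - 4*(-1*587)**2 = -375*(-1/132753) - 4*(-587)**2 = 125/44251 - 4*344569 = 125/44251 - 1*1378276 = 125/44251 - 1378276 = -60990091151/44251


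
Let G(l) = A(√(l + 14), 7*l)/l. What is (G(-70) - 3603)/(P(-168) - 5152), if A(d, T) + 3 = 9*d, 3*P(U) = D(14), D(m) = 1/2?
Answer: 756621/1081885 + 54*I*√14/1081885 ≈ 0.69935 + 0.00018676*I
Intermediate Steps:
D(m) = ½
P(U) = ⅙ (P(U) = (⅓)*(½) = ⅙)
A(d, T) = -3 + 9*d
G(l) = (-3 + 9*√(14 + l))/l (G(l) = (-3 + 9*√(l + 14))/l = (-3 + 9*√(14 + l))/l)
(G(-70) - 3603)/(P(-168) - 5152) = (3*(-1 + 3*√(14 - 70))/(-70) - 3603)/(⅙ - 5152) = (3*(-1/70)*(-1 + 3*√(-56)) - 3603)/(-30911/6) = (3*(-1/70)*(-1 + 3*(2*I*√14)) - 3603)*(-6/30911) = (3*(-1/70)*(-1 + 6*I*√14) - 3603)*(-6/30911) = ((3/70 - 9*I*√14/35) - 3603)*(-6/30911) = (-252207/70 - 9*I*√14/35)*(-6/30911) = 756621/1081885 + 54*I*√14/1081885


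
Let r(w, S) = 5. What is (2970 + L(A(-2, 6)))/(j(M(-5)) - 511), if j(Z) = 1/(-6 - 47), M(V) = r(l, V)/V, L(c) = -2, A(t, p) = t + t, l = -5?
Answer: -39326/6771 ≈ -5.8080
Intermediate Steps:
A(t, p) = 2*t
M(V) = 5/V
j(Z) = -1/53 (j(Z) = 1/(-53) = -1/53)
(2970 + L(A(-2, 6)))/(j(M(-5)) - 511) = (2970 - 2)/(-1/53 - 511) = 2968/(-27084/53) = 2968*(-53/27084) = -39326/6771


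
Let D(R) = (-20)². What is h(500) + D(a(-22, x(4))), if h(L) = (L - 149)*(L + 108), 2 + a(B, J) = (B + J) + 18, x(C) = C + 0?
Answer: 213808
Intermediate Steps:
x(C) = C
a(B, J) = 16 + B + J (a(B, J) = -2 + ((B + J) + 18) = -2 + (18 + B + J) = 16 + B + J)
D(R) = 400
h(L) = (-149 + L)*(108 + L)
h(500) + D(a(-22, x(4))) = (-16092 + 500² - 41*500) + 400 = (-16092 + 250000 - 20500) + 400 = 213408 + 400 = 213808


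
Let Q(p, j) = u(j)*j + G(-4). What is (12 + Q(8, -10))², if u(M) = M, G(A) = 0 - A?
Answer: 13456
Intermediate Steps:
G(A) = -A
Q(p, j) = 4 + j² (Q(p, j) = j*j - 1*(-4) = j² + 4 = 4 + j²)
(12 + Q(8, -10))² = (12 + (4 + (-10)²))² = (12 + (4 + 100))² = (12 + 104)² = 116² = 13456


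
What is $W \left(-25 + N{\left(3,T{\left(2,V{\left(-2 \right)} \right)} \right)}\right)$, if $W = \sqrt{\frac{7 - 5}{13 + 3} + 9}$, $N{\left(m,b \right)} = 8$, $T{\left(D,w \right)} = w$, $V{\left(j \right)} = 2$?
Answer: $- \frac{17 \sqrt{146}}{4} \approx -51.353$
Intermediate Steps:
$W = \frac{\sqrt{146}}{4}$ ($W = \sqrt{\frac{2}{16} + 9} = \sqrt{2 \cdot \frac{1}{16} + 9} = \sqrt{\frac{1}{8} + 9} = \sqrt{\frac{73}{8}} = \frac{\sqrt{146}}{4} \approx 3.0208$)
$W \left(-25 + N{\left(3,T{\left(2,V{\left(-2 \right)} \right)} \right)}\right) = \frac{\sqrt{146}}{4} \left(-25 + 8\right) = \frac{\sqrt{146}}{4} \left(-17\right) = - \frac{17 \sqrt{146}}{4}$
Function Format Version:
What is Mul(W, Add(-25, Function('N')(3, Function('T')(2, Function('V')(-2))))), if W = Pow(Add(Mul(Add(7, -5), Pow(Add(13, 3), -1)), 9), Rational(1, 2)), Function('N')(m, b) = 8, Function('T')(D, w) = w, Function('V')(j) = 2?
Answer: Mul(Rational(-17, 4), Pow(146, Rational(1, 2))) ≈ -51.353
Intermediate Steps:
W = Mul(Rational(1, 4), Pow(146, Rational(1, 2))) (W = Pow(Add(Mul(2, Pow(16, -1)), 9), Rational(1, 2)) = Pow(Add(Mul(2, Rational(1, 16)), 9), Rational(1, 2)) = Pow(Add(Rational(1, 8), 9), Rational(1, 2)) = Pow(Rational(73, 8), Rational(1, 2)) = Mul(Rational(1, 4), Pow(146, Rational(1, 2))) ≈ 3.0208)
Mul(W, Add(-25, Function('N')(3, Function('T')(2, Function('V')(-2))))) = Mul(Mul(Rational(1, 4), Pow(146, Rational(1, 2))), Add(-25, 8)) = Mul(Mul(Rational(1, 4), Pow(146, Rational(1, 2))), -17) = Mul(Rational(-17, 4), Pow(146, Rational(1, 2)))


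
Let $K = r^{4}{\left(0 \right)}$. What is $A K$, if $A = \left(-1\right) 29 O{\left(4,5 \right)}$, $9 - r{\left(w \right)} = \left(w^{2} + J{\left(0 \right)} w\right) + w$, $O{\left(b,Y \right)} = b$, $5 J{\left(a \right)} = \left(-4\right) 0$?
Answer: $-761076$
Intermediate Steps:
$J{\left(a \right)} = 0$ ($J{\left(a \right)} = \frac{\left(-4\right) 0}{5} = \frac{1}{5} \cdot 0 = 0$)
$r{\left(w \right)} = 9 - w - w^{2}$ ($r{\left(w \right)} = 9 - \left(\left(w^{2} + 0 w\right) + w\right) = 9 - \left(\left(w^{2} + 0\right) + w\right) = 9 - \left(w^{2} + w\right) = 9 - \left(w + w^{2}\right) = 9 - w - w^{2}$)
$A = -116$ ($A = \left(-1\right) 29 \cdot 4 = \left(-29\right) 4 = -116$)
$K = 6561$ ($K = \left(9 - 0 - 0^{2}\right)^{4} = \left(9 + 0 - 0\right)^{4} = \left(9 + 0 + 0\right)^{4} = 9^{4} = 6561$)
$A K = \left(-116\right) 6561 = -761076$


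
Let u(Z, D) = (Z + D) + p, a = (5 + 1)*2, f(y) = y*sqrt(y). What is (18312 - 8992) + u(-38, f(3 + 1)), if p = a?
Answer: 9302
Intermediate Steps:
f(y) = y**(3/2)
a = 12 (a = 6*2 = 12)
p = 12
u(Z, D) = 12 + D + Z (u(Z, D) = (Z + D) + 12 = (D + Z) + 12 = 12 + D + Z)
(18312 - 8992) + u(-38, f(3 + 1)) = (18312 - 8992) + (12 + (3 + 1)**(3/2) - 38) = 9320 + (12 + 4**(3/2) - 38) = 9320 + (12 + 8 - 38) = 9320 - 18 = 9302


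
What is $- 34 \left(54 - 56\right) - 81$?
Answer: $-13$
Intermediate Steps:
$- 34 \left(54 - 56\right) - 81 = \left(-34\right) \left(-2\right) - 81 = 68 - 81 = -13$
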